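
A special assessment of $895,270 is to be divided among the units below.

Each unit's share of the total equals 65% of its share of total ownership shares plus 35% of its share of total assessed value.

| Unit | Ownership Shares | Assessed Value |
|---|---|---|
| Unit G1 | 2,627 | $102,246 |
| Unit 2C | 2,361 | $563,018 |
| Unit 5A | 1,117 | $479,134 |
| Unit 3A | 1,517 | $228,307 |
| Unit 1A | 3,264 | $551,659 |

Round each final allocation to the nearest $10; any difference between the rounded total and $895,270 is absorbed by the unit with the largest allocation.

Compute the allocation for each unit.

Unit G1: $157,080; Unit 2C: $217,890; Unit 5A: $137,730; Unit 3A: $118,270; Unit 1A: $264,300

Totals — ownership shares 10,886, assessed value 1,924,364.
Combined weights (65% ownership shares + 35% assessed value): Unit G1 0.1755; Unit 2C 0.2434; Unit 5A 0.1538; Unit 3A 0.1321; Unit 1A 0.2952.
Proportional shares: Unit G1 157,078.49; Unit 2C 217,886.68; Unit 5A 137,728.18; Unit 3A 118,268.50; Unit 1A 264,308.15.
Rounded to nearest $10: Unit G1 $157,080; Unit 2C $217,890; Unit 5A $137,730; Unit 3A $118,270; Unit 1A $264,310. Sum = $895,280.
Difference $895,270 − $895,280 = −$10 applied to largest allocation (Unit 1A): Unit 1A becomes $264,300.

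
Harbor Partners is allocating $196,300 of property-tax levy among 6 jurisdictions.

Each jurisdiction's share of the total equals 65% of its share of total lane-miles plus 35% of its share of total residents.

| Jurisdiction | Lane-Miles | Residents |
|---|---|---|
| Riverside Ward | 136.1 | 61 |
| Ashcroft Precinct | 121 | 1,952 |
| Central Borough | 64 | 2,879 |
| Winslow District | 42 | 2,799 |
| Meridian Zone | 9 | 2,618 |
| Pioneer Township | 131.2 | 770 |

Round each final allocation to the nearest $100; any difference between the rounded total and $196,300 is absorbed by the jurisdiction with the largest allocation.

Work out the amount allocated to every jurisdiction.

Lane-miles total 503.3; residents total 11,079.
Blended shares (65% lane-miles + 35% residents): Riverside Ward 0.1777; Ashcroft Precinct 0.2179; Central Borough 0.1736; Winslow District 0.1427; Meridian Zone 0.0943; Pioneer Township 0.1938.
Proportional shares: Riverside Ward 34,881.92; Ashcroft Precinct 42,780.61; Central Borough 34,078.82; Winslow District 28,005.35; Meridian Zone 18,516.84; Pioneer Township 38,036.46.
At nearest $100: Riverside Ward $34,900; Ashcroft Precinct $42,800; Central Borough $34,100; Winslow District $28,000; Meridian Zone $18,500; Pioneer Township $38,000. Sum = $196,300.
No rounding difference to absorb.

Riverside Ward: $34,900; Ashcroft Precinct: $42,800; Central Borough: $34,100; Winslow District: $28,000; Meridian Zone: $18,500; Pioneer Township: $38,000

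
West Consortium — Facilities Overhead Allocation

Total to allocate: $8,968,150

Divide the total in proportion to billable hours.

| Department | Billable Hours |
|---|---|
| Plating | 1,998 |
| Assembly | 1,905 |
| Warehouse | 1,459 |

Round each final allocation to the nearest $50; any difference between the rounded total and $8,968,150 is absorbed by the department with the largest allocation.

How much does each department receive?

Total billable hours = 5,362.
Pro-rata amounts: Plating 1,998/5,362 × $8,968,150 = 3,341,731.39; Assembly 1,905/5,362 × $8,968,150 = 3,186,185.33; Warehouse 1,459/5,362 × $8,968,150 = 2,440,233.28.
At nearest $50: Plating $3,341,750; Assembly $3,186,200; Warehouse $2,440,250. Sum = $8,968,200.
Difference $8,968,150 − $8,968,200 = −$50 applied to largest allocation (Plating): Plating becomes $3,341,700.

Plating: $3,341,700 | Assembly: $3,186,200 | Warehouse: $2,440,250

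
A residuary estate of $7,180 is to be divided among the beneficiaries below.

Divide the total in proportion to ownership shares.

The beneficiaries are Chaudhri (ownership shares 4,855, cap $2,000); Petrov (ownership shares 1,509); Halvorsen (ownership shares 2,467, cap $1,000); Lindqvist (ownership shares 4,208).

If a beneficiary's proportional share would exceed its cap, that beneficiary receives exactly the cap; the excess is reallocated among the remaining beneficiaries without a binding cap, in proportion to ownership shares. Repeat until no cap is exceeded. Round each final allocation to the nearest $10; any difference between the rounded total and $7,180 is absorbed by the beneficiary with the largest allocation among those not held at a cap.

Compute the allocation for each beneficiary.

Combined ownership shares = 13,039.
Unconstrained shares: Chaudhri 2,673.43; Petrov 830.94; Halvorsen 1,358.47; Lindqvist 2,317.16.
Capped: Chaudhri ($2,000), Halvorsen ($1,000); balance $4,180 reallocated over remaining ownership shares 5,717.
Remaining shares: Petrov 1,103.31 → $1,100; Lindqvist 3,076.69 → $3,080.

Chaudhri: $2,000 | Petrov: $1,100 | Halvorsen: $1,000 | Lindqvist: $3,080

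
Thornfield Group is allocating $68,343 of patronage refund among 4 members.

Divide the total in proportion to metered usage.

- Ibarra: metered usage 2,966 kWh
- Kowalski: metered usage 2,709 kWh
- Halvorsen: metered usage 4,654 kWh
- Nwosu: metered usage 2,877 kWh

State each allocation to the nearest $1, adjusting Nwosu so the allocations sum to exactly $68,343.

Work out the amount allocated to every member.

Ibarra: $15,349 · Kowalski: $14,019 · Halvorsen: $24,085 · Nwosu: $14,890

Sum of metered usage: 13,206.
Raw shares: Ibarra 2,966/13,206 × $68,343 = 15,349.49; Kowalski 2,709/13,206 × $68,343 = 14,019.48; Halvorsen 4,654/13,206 × $68,343 = 24,085.14; Nwosu 2,877/13,206 × $68,343 = 14,888.90.
At nearest $1: Ibarra $15,349; Kowalski $14,019; Halvorsen $24,085; Nwosu $14,889. Sum = $68,342.
Difference $68,343 − $68,342 = +$1 applied to Nwosu: Nwosu becomes $14,890.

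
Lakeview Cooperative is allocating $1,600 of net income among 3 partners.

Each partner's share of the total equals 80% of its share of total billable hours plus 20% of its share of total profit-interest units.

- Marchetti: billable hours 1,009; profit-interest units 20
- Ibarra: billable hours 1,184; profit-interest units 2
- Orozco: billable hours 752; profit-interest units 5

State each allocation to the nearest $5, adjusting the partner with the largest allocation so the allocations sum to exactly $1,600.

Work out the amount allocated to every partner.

Marchetti: $675; Ibarra: $540; Orozco: $385

Totals — billable hours 2,945, profit-interest units 27.
Combined weights (80% billable hours + 20% profit-interest units): Marchetti 0.4222; Ibarra 0.3364; Orozco 0.2413.
Raw shares: Marchetti 675.58; Ibarra 538.31; Orozco 386.10.
After rounding ($5): Marchetti $675; Ibarra $540; Orozco $385. Sum = $1,600.
Rounded total matches; no reconciliation needed.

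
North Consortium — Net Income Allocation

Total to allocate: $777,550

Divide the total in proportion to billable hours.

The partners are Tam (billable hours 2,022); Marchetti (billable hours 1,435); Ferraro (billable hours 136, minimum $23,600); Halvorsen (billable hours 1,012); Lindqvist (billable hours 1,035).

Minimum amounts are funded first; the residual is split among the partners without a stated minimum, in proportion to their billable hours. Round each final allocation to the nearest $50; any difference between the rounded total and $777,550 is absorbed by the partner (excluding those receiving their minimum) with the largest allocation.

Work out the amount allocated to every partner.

Guaranteed amounts: Ferraro $23,600. Remaining pool $753,950.
Remaining pool split over remaining billable hours 5,504: Tam 276,978.00 → $277,000; Marchetti 196,569.45 → $196,550; Halvorsen 138,625.98 → $138,650; Lindqvist 141,776.57 → $141,800.
Rounding difference −$50 applied to Tam → $276,950.

Tam: $276,950 | Marchetti: $196,550 | Ferraro: $23,600 | Halvorsen: $138,650 | Lindqvist: $141,800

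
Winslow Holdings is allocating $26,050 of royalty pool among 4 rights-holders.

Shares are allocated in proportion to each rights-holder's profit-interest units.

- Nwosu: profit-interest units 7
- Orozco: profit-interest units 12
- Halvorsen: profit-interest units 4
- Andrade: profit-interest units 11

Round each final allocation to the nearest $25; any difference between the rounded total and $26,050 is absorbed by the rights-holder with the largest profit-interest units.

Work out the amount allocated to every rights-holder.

Nwosu: $5,375 | Orozco: $9,175 | Halvorsen: $3,075 | Andrade: $8,425

Sum of profit-interest units: 34.
Proportional shares: Nwosu 7/34 × $26,050 = 5,363.24; Orozco 12/34 × $26,050 = 9,194.12; Halvorsen 4/34 × $26,050 = 3,064.71; Andrade 11/34 × $26,050 = 8,427.94.
After rounding ($25): Nwosu $5,375; Orozco $9,200; Halvorsen $3,075; Andrade $8,425. Sum = $26,075.
Difference $26,050 − $26,075 = −$25 applied to largest profit-interest units (Orozco): Orozco becomes $9,175.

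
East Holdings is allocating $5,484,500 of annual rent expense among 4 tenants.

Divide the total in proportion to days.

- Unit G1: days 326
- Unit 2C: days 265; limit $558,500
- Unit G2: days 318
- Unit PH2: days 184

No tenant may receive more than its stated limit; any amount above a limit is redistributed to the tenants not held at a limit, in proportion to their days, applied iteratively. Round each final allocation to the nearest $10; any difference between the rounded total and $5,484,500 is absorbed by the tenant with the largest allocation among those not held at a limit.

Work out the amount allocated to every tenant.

Days total: 1,093.
Pro-rata shares before constraints: Unit G1 1,635,816.10; Unit 2C 1,329,727.81; Unit G2 1,595,673.38; Unit PH2 923,282.71.
Cap binds for Unit 2C ($558,500); remaining pool $4,926,000 reallocated over remaining days 828.
Redistributed shares: Unit G1 1,939,463.77 → $1,939,460; Unit G2 1,891,869.57 → $1,891,870; Unit PH2 1,094,666.67 → $1,094,670.

Unit G1: $1,939,460 | Unit 2C: $558,500 | Unit G2: $1,891,870 | Unit PH2: $1,094,670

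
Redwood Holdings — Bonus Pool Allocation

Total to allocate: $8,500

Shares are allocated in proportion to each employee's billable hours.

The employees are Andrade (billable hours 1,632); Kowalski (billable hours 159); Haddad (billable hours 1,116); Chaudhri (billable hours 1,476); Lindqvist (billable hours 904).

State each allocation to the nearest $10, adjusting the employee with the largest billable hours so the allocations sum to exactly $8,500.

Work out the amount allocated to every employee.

Andrade: $2,630 · Kowalski: $260 · Haddad: $1,790 · Chaudhri: $2,370 · Lindqvist: $1,450

Billable hours total: 1,632 + 159 + 1,116 + 1,476 + 904 = 5,287.
Pro-rata amounts: Andrade 2,623.79; Kowalski 255.63; Haddad 1,794.21; Chaudhri 2,372.99; Lindqvist 1,453.38.
Rounded to nearest $10: Andrade $2,620; Kowalski $260; Haddad $1,790; Chaudhri $2,370; Lindqvist $1,450. Sum = $8,490.
Difference $8,500 − $8,490 = +$10 applied to largest billable hours (Andrade): Andrade becomes $2,630.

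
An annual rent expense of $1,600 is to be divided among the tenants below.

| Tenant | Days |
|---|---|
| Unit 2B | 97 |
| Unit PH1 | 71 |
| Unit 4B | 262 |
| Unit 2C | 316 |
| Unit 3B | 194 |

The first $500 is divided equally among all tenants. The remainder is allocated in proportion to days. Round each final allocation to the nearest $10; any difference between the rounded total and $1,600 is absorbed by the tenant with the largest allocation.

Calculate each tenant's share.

Unit 2B: $210; Unit PH1: $180; Unit 4B: $410; Unit 2C: $470; Unit 3B: $330

$500 shared equally gives $100 per tenant.
Remainder $1,100 by days (total 940): Unit 2B 113.51 → $110; Unit PH1 83.09 → $80; Unit 4B 306.60 → $310; Unit 2C 369.79 → $370; Unit 3B 227.02 → $230.
Totals: Unit 2B $100 + $110 = $210; Unit PH1 $100 + $80 = $180; Unit 4B $100 + $310 = $410; Unit 2C $100 + $370 = $470; Unit 3B $100 + $230 = $330.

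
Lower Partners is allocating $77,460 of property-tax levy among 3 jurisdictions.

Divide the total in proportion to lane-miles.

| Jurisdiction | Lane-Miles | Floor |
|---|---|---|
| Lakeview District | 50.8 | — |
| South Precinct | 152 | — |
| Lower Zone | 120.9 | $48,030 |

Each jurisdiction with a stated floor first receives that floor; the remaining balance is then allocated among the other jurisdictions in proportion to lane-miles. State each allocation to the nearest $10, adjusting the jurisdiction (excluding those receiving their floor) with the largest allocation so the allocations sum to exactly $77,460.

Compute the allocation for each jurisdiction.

Minimums first: Lower Zone $48,030. Balance $29,430.
Balance split over remaining lane-miles 202.8: Lakeview District 7,372.01 → $7,370; South Precinct 22,057.99 → $22,060.

Lakeview District: $7,370 | South Precinct: $22,060 | Lower Zone: $48,030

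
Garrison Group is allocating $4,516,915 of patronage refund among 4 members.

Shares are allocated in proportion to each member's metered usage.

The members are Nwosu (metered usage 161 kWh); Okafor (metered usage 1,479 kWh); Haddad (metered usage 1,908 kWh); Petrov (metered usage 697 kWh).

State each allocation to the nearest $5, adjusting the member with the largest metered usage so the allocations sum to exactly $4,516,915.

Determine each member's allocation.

Nwosu: $171,315 · Okafor: $1,573,740 · Haddad: $2,030,215 · Petrov: $741,645

Combined metered usage = 161 + 1,479 + 1,908 + 697 = 4,245.
Proportional shares: Nwosu 171,312.91; Okafor 1,573,737.88; Haddad 2,030,217.63; Petrov 741,646.59.
At nearest $5: Nwosu $171,315; Okafor $1,573,740; Haddad $2,030,220; Petrov $741,645. Sum = $4,516,920.
Difference $4,516,915 − $4,516,920 = −$5 applied to largest metered usage (Haddad): Haddad becomes $2,030,215.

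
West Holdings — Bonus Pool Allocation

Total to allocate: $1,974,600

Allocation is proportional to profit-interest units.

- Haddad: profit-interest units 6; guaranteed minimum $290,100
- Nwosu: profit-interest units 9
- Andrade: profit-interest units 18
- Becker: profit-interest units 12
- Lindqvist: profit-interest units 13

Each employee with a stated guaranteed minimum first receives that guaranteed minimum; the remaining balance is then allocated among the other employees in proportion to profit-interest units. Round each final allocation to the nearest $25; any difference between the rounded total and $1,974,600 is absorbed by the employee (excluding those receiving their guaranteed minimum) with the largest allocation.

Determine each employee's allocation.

Haddad: $290,100; Nwosu: $291,550; Andrade: $583,100; Becker: $388,725; Lindqvist: $421,125

Minimums first: Haddad $290,100. Residual $1,684,500.
Residual split over remaining profit-interest units 52: Nwosu 291,548.08 → $291,550; Andrade 583,096.15 → $583,100; Becker 388,730.77 → $388,725; Lindqvist 421,125.00 → $421,125.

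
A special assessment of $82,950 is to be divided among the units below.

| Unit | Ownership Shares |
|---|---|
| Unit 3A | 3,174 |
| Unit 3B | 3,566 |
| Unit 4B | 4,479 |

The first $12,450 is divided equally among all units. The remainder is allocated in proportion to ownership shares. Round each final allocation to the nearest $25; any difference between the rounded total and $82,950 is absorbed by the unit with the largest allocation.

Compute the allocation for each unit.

Unit 3A: $24,100 · Unit 3B: $26,550 · Unit 4B: $32,300

$12,450 shared equally gives $4,150 per unit.
Remainder $70,500 by ownership shares (total 11,219): Unit 3A 19,945.36 → $19,950; Unit 3B 22,408.68 → $22,400; Unit 4B 28,145.96 → $28,150.
Totals: Unit 3A $4,150 + $19,950 = $24,100; Unit 3B $4,150 + $22,400 = $26,550; Unit 4B $4,150 + $28,150 = $32,300.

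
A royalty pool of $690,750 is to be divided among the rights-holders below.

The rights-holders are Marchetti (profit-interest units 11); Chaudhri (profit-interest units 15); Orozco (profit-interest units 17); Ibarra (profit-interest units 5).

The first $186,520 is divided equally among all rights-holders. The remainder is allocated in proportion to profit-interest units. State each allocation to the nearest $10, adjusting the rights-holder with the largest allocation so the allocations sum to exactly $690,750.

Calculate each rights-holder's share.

Equal tier: $186,520 ÷ 4 = $46,630 apiece.
Remainder $504,230 by profit-interest units (total 48): Marchetti 115,552.71 → $115,550; Chaudhri 157,571.88 → $157,570; Orozco 178,581.46 → $178,580; Ibarra 52,523.96 → $52,520.
Rounding difference +$10 on remainder applied to Orozco.
Totals: Marchetti $46,630 + $115,550 = $162,180; Chaudhri $46,630 + $157,570 = $204,200; Orozco $46,630 + $178,590 = $225,220; Ibarra $46,630 + $52,520 = $99,150.

Marchetti: $162,180 | Chaudhri: $204,200 | Orozco: $225,220 | Ibarra: $99,150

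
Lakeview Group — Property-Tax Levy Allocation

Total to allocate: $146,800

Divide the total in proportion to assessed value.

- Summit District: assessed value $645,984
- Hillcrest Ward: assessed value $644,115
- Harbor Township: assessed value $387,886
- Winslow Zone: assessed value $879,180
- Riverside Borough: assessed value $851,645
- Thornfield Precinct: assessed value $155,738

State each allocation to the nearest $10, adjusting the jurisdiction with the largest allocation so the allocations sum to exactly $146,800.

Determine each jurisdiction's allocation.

Summit District: $26,600; Hillcrest Ward: $26,530; Harbor Township: $15,970; Winslow Zone: $36,220; Riverside Borough: $35,070; Thornfield Precinct: $6,410

Combined assessed value = 3,564,548.
Proportional shares: Summit District 645,984/3,564,548 × $146,800 = 26,603.78; Hillcrest Ward 644,115/3,564,548 × $146,800 = 26,526.81; Harbor Township 387,886/3,564,548 × $146,800 = 15,974.44; Winslow Zone 879,180/3,564,548 × $146,800 = 36,207.57; Riverside Borough 851,645/3,564,548 × $146,800 = 35,073.59; Thornfield Precinct 155,738/3,564,548 × $146,800 = 6,413.81.
At nearest $10: Summit District $26,600; Hillcrest Ward $26,530; Harbor Township $15,970; Winslow Zone $36,210; Riverside Borough $35,070; Thornfield Precinct $6,410. Sum = $146,790.
Difference $146,800 − $146,790 = +$10 applied to largest allocation (Winslow Zone): Winslow Zone becomes $36,220.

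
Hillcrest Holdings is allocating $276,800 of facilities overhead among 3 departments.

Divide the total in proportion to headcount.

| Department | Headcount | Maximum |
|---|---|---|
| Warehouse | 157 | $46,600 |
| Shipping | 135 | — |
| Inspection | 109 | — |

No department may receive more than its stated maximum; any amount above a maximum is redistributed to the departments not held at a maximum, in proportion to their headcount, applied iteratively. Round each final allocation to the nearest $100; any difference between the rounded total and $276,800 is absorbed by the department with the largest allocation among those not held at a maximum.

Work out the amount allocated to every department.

Warehouse: $46,600; Shipping: $127,400; Inspection: $102,800

Sum of headcount: 401.
Unconstrained shares: Warehouse 108,373.07; Shipping 93,187.03; Inspection 75,239.90.
Held at cap: Warehouse ($46,600); residual $230,200 reallocated over remaining headcount 244.
Redistributed shares: Shipping 127,364.75 → $127,400; Inspection 102,835.25 → $102,800.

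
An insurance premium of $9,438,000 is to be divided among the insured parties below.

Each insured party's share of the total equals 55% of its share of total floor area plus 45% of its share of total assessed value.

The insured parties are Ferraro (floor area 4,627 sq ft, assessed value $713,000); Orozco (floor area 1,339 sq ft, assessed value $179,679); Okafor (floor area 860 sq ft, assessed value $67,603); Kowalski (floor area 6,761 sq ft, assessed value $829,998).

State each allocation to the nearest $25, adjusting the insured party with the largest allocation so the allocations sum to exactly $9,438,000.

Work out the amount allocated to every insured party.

Ferraro: $3,459,200 | Orozco: $937,825 | Okafor: $488,925 | Kowalski: $4,552,050

Floor area total 13,587; assessed value total 1,790,280.
Combined weights (55% floor area + 45% assessed value): Ferraro 0.3665; Orozco 0.0994; Okafor 0.0518; Kowalski 0.4823.
Proportional shares: Ferraro 3,459,198.17; Orozco 937,818.01; Okafor 488,937.46; Kowalski 4,552,046.36.
At nearest $25: Ferraro $3,459,200; Orozco $937,825; Okafor $488,925; Kowalski $4,552,050. Sum = $9,438,000.
No rounding difference to absorb.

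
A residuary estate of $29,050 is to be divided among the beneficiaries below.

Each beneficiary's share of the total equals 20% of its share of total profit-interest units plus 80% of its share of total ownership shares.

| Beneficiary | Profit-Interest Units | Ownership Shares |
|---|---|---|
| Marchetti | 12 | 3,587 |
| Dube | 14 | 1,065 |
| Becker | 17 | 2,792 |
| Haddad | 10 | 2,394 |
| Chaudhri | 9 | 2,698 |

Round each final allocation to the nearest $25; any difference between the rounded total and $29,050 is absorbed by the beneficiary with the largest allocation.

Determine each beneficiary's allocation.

Profit-interest units total 62; ownership shares total 12,536.
Blended shares (20% profit-interest units + 80% ownership shares): Marchetti 0.2676; Dube 0.1131; Becker 0.2330; Haddad 0.1850; Chaudhri 0.2012.
Proportional shares: Marchetti 7,774.32; Dube 3,286.30; Becker 6,769.04; Haddad 5,375.24; Chaudhri 5,845.10.
Rounded to nearest $25: Marchetti $7,775; Dube $3,275; Becker $6,775; Haddad $5,375; Chaudhri $5,850. Sum = $29,050.
Sum already equals the total — no adjustment.

Marchetti: $7,775; Dube: $3,275; Becker: $6,775; Haddad: $5,375; Chaudhri: $5,850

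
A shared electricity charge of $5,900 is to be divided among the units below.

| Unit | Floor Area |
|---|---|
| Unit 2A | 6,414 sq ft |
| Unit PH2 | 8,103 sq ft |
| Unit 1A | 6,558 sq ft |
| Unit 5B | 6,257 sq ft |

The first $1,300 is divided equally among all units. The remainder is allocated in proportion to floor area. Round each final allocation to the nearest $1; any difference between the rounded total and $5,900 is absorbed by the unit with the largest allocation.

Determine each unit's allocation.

$1,300 shared equally gives $325 per unit.
Remainder $4,600 by floor area (total 27,332): Unit 2A 1,079.48 → $1,079; Unit PH2 1,363.74 → $1,364; Unit 1A 1,103.72 → $1,104; Unit 5B 1,053.06 → $1,053.
Totals: Unit 2A $325 + $1,079 = $1,404; Unit PH2 $325 + $1,364 = $1,689; Unit 1A $325 + $1,104 = $1,429; Unit 5B $325 + $1,053 = $1,378.

Unit 2A: $1,404 | Unit PH2: $1,689 | Unit 1A: $1,429 | Unit 5B: $1,378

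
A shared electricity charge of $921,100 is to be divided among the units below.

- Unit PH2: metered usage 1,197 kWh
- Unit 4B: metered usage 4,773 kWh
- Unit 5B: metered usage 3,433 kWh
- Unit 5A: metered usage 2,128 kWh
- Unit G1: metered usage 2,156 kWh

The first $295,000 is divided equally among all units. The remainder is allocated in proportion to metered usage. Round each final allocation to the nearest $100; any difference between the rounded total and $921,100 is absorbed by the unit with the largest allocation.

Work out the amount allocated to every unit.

First tranche $295,000 split equally: $59,000 each.
Remainder $626,100 by metered usage (total 13,687): Unit PH2 54,755.73 → $54,800; Unit 4B 218,336.76 → $218,300; Unit 5B 157,039.62 → $157,000; Unit 5A 97,343.52 → $97,300; Unit G1 98,624.36 → $98,600.
Rounding difference +$100 on remainder applied to Unit 4B.
Totals: Unit PH2 $59,000 + $54,800 = $113,800; Unit 4B $59,000 + $218,400 = $277,400; Unit 5B $59,000 + $157,000 = $216,000; Unit 5A $59,000 + $97,300 = $156,300; Unit G1 $59,000 + $98,600 = $157,600.

Unit PH2: $113,800 · Unit 4B: $277,400 · Unit 5B: $216,000 · Unit 5A: $156,300 · Unit G1: $157,600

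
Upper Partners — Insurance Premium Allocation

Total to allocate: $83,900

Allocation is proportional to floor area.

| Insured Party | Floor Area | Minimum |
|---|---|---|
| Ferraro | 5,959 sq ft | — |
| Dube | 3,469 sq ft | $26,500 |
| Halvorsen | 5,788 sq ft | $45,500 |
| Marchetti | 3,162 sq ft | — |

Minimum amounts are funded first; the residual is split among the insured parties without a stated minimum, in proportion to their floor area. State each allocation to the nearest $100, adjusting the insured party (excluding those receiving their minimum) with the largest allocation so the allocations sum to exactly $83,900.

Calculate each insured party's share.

Ferraro: $7,800; Dube: $26,500; Halvorsen: $45,500; Marchetti: $4,100

Fund the minimums — Dube $26,500; Halvorsen $45,500. Remaining pool $11,900.
Remaining pool split over remaining floor area 9,121: Ferraro 7,774.60 → $7,800; Marchetti 4,125.40 → $4,100.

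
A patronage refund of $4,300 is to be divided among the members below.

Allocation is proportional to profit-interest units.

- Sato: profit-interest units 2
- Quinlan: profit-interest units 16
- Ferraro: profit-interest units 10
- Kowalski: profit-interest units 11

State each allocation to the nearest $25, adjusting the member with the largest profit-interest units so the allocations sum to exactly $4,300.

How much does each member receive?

Combined profit-interest units = 39.
Pro-rata amounts: Sato 2/39 × $4,300 = 220.51; Quinlan 16/39 × $4,300 = 1,764.10; Ferraro 10/39 × $4,300 = 1,102.56; Kowalski 11/39 × $4,300 = 1,212.82.
After rounding ($25): Sato $225; Quinlan $1,775; Ferraro $1,100; Kowalski $1,225. Sum = $4,325.
Difference $4,300 − $4,325 = −$25 applied to largest profit-interest units (Quinlan): Quinlan becomes $1,750.

Sato: $225; Quinlan: $1,750; Ferraro: $1,100; Kowalski: $1,225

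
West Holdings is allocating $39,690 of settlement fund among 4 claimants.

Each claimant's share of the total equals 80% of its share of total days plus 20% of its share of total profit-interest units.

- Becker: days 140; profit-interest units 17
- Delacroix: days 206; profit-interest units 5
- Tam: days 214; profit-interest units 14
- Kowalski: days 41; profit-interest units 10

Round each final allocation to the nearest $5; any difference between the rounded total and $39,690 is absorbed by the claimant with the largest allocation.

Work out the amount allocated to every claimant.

Days total 601; profit-interest units total 46.
Combined weights (80% days + 20% profit-interest units): Becker 0.2603; Delacroix 0.2959; Tam 0.3457; Kowalski 0.0981.
Unrounded shares: Becker 10,330.08; Delacroix 11,746.21; Tam 13,721.95; Kowalski 3,891.76.
After rounding ($5): Becker $10,330; Delacroix $11,745; Tam $13,720; Kowalski $3,890. Sum = $39,685.
Difference $39,690 − $39,685 = +$5 applied to largest allocation (Tam): Tam becomes $13,725.

Becker: $10,330 | Delacroix: $11,745 | Tam: $13,725 | Kowalski: $3,890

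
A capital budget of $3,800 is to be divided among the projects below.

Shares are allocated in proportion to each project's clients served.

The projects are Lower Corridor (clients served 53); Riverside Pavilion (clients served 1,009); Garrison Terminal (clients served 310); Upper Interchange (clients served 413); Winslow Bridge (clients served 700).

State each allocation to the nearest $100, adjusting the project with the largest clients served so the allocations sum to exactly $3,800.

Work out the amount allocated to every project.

Sum of clients served: 53 + 1,009 + 310 + 413 + 700 = 2,485.
Pro-rata amounts: Lower Corridor 81.05; Riverside Pavilion 1,542.94; Garrison Terminal 474.04; Upper Interchange 631.55; Winslow Bridge 1,070.42.
At nearest $100: Lower Corridor $100; Riverside Pavilion $1,500; Garrison Terminal $500; Upper Interchange $600; Winslow Bridge $1,100. Sum = $3,800.
Rounded total matches; no reconciliation needed.

Lower Corridor: $100 | Riverside Pavilion: $1,500 | Garrison Terminal: $500 | Upper Interchange: $600 | Winslow Bridge: $1,100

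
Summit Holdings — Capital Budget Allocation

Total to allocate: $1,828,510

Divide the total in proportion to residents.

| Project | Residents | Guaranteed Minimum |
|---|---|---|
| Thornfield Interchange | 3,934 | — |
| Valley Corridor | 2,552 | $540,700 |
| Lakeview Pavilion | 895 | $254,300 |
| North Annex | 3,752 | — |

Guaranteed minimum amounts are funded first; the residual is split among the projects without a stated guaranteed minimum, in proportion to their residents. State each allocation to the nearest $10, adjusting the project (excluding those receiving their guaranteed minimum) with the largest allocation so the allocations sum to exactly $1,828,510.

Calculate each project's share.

Minimums first: Valley Corridor $540,700; Lakeview Pavilion $254,300. Remaining pool $1,033,510.
Remaining pool split over remaining residents 7,686: Thornfield Interchange 528,991.46 → $528,990; North Annex 504,518.54 → $504,520.

Thornfield Interchange: $528,990; Valley Corridor: $540,700; Lakeview Pavilion: $254,300; North Annex: $504,520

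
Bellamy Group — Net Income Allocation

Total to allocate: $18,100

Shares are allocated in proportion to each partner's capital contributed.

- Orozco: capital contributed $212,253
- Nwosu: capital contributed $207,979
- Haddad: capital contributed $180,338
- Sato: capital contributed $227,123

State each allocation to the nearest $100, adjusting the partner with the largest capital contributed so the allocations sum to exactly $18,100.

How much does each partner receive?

Orozco: $4,600; Nwosu: $4,500; Haddad: $3,900; Sato: $5,100

Capital contributed total: 827,693.
Raw shares: Orozco 212,253/827,693 × $18,100 = 4,641.55; Nwosu 207,979/827,693 × $18,100 = 4,548.09; Haddad 180,338/827,693 × $18,100 = 3,943.63; Sato 227,123/827,693 × $18,100 = 4,966.73.
At nearest $100: Orozco $4,600; Nwosu $4,500; Haddad $3,900; Sato $5,000. Sum = $18,000.
Difference $18,100 − $18,000 = +$100 applied to largest capital contributed (Sato): Sato becomes $5,100.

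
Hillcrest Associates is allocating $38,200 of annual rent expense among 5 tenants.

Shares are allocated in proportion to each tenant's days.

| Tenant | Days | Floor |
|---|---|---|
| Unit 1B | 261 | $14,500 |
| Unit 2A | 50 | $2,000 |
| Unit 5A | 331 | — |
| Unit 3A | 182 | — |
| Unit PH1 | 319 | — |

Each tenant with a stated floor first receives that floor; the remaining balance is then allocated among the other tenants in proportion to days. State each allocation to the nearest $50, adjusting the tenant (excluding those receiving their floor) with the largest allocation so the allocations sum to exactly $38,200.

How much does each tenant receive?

Unit 1B: $14,500 · Unit 2A: $2,000 · Unit 5A: $8,650 · Unit 3A: $4,750 · Unit PH1: $8,300

Minimums first: Unit 1B $14,500; Unit 2A $2,000. Balance $21,700.
Balance split over remaining days 832: Unit 5A 8,633.05 → $8,650; Unit 3A 4,746.88 → $4,750; Unit PH1 8,320.07 → $8,300.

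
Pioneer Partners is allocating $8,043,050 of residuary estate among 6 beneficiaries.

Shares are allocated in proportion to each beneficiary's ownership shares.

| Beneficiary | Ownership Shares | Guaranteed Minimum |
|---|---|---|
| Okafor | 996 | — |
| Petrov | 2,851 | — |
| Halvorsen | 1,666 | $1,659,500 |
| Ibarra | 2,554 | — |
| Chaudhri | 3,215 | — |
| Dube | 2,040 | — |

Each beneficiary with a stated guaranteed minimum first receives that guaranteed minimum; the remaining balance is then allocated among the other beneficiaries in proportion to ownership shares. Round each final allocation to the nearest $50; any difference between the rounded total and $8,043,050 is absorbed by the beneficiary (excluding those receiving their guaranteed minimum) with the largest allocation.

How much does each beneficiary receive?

Okafor: $545,450; Petrov: $1,561,400; Halvorsen: $1,659,500; Ibarra: $1,398,750; Chaudhri: $1,760,700; Dube: $1,117,250

Minimums first: Halvorsen $1,659,500. Remaining pool $6,383,550.
Remaining pool split over remaining ownership shares 11,656: Okafor 545,471.50 → $545,450; Petrov 1,561,384.78 → $1,561,400; Ibarra 1,398,729.13 → $1,398,750; Chaudhri 1,760,733.81 → $1,760,750; Dube 1,117,230.78 → $1,117,250.
Rounding difference −$50 applied to Chaudhri → $1,760,700.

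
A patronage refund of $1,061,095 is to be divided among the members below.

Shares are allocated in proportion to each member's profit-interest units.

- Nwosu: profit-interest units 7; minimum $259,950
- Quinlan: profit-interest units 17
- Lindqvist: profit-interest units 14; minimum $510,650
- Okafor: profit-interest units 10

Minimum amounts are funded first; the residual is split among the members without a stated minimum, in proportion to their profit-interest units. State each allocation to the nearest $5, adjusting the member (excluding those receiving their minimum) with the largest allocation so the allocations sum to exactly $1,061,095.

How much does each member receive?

Fund the minimums — Nwosu $259,950; Lindqvist $510,650. Remaining pool $290,495.
Remaining pool split over remaining profit-interest units 27: Quinlan 182,904.26 → $182,905; Okafor 107,590.74 → $107,590.

Nwosu: $259,950 · Quinlan: $182,905 · Lindqvist: $510,650 · Okafor: $107,590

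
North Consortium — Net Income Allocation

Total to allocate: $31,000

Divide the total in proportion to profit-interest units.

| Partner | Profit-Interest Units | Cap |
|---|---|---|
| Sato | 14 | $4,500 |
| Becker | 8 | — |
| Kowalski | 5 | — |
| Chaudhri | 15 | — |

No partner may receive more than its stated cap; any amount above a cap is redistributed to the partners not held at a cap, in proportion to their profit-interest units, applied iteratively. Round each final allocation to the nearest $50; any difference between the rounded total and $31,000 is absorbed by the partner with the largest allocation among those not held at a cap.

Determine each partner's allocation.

Sum of profit-interest units: 42.
Proportional shares (ignoring caps): Sato 10,333.33; Becker 5,904.76; Kowalski 3,690.48; Chaudhri 11,071.43.
Held at cap: Sato ($4,500); remaining pool $26,500 reallocated over remaining profit-interest units 28.
Remaining shares: Becker 7,571.43 → $7,550; Kowalski 4,732.14 → $4,750; Chaudhri 14,196.43 → $14,200.

Sato: $4,500; Becker: $7,550; Kowalski: $4,750; Chaudhri: $14,200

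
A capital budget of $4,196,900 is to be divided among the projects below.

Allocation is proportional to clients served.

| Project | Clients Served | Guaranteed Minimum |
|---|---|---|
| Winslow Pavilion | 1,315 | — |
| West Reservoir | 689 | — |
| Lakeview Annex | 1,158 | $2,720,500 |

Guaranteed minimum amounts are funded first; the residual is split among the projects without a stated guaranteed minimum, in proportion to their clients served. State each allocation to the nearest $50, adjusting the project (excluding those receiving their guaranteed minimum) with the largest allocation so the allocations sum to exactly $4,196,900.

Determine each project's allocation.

Fund the minimums — Lakeview Annex $2,720,500. Remaining pool $1,476,400.
Remaining pool split over remaining clients served 2,004: Winslow Pavilion 968,795.41 → $968,800; West Reservoir 507,604.59 → $507,600.

Winslow Pavilion: $968,800 | West Reservoir: $507,600 | Lakeview Annex: $2,720,500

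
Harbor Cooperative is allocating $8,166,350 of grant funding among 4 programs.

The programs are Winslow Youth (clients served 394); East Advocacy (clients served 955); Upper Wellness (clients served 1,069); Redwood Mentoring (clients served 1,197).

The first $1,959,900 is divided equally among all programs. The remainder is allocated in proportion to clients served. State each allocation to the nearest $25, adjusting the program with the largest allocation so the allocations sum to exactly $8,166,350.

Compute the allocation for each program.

Equal tier: $1,959,900 ÷ 4 = $489,975 apiece.
Remainder $6,206,450 by clients served (total 3,615): Winslow Youth 676,442.96 → $676,450; East Advocacy 1,639,601.59 → $1,639,600; Upper Wellness 1,835,323.67 → $1,835,325; Redwood Mentoring 2,055,081.78 → $2,055,075.
Totals: Winslow Youth $489,975 + $676,450 = $1,166,425; East Advocacy $489,975 + $1,639,600 = $2,129,575; Upper Wellness $489,975 + $1,835,325 = $2,325,300; Redwood Mentoring $489,975 + $2,055,075 = $2,545,050.

Winslow Youth: $1,166,425 | East Advocacy: $2,129,575 | Upper Wellness: $2,325,300 | Redwood Mentoring: $2,545,050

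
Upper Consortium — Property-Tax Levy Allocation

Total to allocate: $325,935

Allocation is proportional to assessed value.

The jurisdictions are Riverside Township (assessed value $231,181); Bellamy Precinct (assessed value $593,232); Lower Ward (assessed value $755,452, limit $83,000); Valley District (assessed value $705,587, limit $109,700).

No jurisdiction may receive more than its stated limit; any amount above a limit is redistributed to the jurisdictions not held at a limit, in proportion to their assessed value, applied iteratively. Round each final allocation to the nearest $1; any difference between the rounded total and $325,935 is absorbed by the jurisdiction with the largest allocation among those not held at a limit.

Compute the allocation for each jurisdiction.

Total assessed value = 2,285,452.
Unconstrained shares: Riverside Township 32,969.40; Bellamy Precinct 84,602.55; Lower Ward 107,737.22; Valley District 100,625.83.
Held at cap: Lower Ward ($83,000); residual $242,935 reallocated over remaining assessed value 1,530,000.
Held at cap: Valley District ($109,700); residual $133,235 reallocated over remaining assessed value 824,413.
Remaining shares: Riverside Township 37,361.61 → $37,362; Bellamy Precinct 95,873.39 → $95,873.

Riverside Township: $37,362 · Bellamy Precinct: $95,873 · Lower Ward: $83,000 · Valley District: $109,700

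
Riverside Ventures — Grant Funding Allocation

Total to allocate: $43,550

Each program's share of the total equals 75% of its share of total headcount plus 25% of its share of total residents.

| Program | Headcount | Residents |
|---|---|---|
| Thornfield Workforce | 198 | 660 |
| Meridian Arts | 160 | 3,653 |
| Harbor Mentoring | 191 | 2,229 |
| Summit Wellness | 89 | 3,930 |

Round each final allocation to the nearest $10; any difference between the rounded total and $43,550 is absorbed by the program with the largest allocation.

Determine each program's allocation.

Headcount total 638; residents total 10,472.
Composite weights (75% headcount + 25% residents): Thornfield Workforce 0.2485; Meridian Arts 0.2753; Harbor Mentoring 0.2777; Summit Wellness 0.1984.
Proportional shares: Thornfield Workforce 10,822.82; Meridian Arts 11,989.16; Harbor Mentoring 12,095.71; Summit Wellness 8,642.30.
At nearest $10: Thornfield Workforce $10,820; Meridian Arts $11,990; Harbor Mentoring $12,100; Summit Wellness $8,640. Sum = $43,550.
Sum already equals the total — no adjustment.

Thornfield Workforce: $10,820; Meridian Arts: $11,990; Harbor Mentoring: $12,100; Summit Wellness: $8,640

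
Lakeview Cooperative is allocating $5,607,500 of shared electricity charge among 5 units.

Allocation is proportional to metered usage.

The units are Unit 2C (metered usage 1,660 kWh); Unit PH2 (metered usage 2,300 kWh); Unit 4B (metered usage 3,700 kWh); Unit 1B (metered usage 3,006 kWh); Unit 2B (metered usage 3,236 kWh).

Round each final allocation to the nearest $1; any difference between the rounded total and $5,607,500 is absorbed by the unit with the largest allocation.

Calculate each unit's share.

Combined metered usage = 13,902.
Proportional shares: Unit 2C 1,660/13,902 × $5,607,500 = 669,576.32; Unit PH2 2,300/13,902 × $5,607,500 = 927,726.23; Unit 4B 3,700/13,902 × $5,607,500 = 1,492,429.15; Unit 1B 3,006/13,902 × $5,607,500 = 1,212,497.84; Unit 2B 3,236/13,902 × $5,607,500 = 1,305,270.46.
Rounded to nearest $1: Unit 2C $669,576; Unit PH2 $927,726; Unit 4B $1,492,429; Unit 1B $1,212,498; Unit 2B $1,305,270. Sum = $5,607,499.
Difference $5,607,500 − $5,607,499 = +$1 applied to largest allocation (Unit 4B): Unit 4B becomes $1,492,430.

Unit 2C: $669,576 | Unit PH2: $927,726 | Unit 4B: $1,492,430 | Unit 1B: $1,212,498 | Unit 2B: $1,305,270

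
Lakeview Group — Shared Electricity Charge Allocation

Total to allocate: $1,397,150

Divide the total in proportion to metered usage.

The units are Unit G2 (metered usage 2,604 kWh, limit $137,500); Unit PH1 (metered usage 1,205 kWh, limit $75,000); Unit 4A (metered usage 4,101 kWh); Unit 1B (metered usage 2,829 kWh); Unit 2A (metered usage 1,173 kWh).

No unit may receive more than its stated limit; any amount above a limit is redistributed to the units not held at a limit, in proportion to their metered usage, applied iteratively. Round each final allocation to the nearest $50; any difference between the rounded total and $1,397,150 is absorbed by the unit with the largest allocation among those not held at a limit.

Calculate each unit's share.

Metered usage total: 11,912.
Pro-rata shares before constraints: Unit G2 305,421.31; Unit PH1 141,333.59; Unit 4A 481,003.37; Unit 1B 331,811.40; Unit 2A 137,580.33.
Capped: Unit G2 ($137,500), Unit PH1 ($75,000); remaining pool $1,184,650 reallocated over remaining metered usage 8,103.
Redistributed shares: Unit 4A 599,561.85 → $599,550; Unit 1B 413,596.80 → $413,600; Unit 2A 171,491.36 → $171,500.

Unit G2: $137,500; Unit PH1: $75,000; Unit 4A: $599,550; Unit 1B: $413,600; Unit 2A: $171,500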